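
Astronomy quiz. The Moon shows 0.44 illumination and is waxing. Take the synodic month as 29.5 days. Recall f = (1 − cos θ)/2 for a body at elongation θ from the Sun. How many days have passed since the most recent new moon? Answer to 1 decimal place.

From f = (1 − cos θ)/2: cos θ = 1 − 2×0.44 = 0.120; arccos → 83.1°.
Waxing ⇒ before full, so θ = 83.1°.
That fraction of the synodic month is 83.1/360 × 29.5 d ≈ 6.81 d.

6.8 days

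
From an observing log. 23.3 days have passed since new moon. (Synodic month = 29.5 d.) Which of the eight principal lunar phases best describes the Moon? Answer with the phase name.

θ ≈ 360° × 23.3/29.5 = 284°, which falls in the last quarter sector.

last quarter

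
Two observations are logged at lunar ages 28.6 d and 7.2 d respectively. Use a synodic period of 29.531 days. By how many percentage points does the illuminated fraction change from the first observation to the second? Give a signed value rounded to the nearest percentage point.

+47 percentage points

θ₁ = 360° × 28.6/29.531 = 348.7°, f₁ = (1 − cos θ₁)/2 = 0.010.
θ₂ = 360° × 7.2/29.531 = 87.8°, f₂ = (1 − cos θ₂)/2 = 0.481.
Change = f₂ − f₁ = +0.471 → +47 percentage points.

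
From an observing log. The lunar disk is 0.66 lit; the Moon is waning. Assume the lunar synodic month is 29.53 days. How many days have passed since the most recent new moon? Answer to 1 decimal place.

Invert f = (1 − cos θ)/2 to get cos θ = 1 − 2(0.66) = -0.320, hence θ₀ = arccos -0.320 = 108.7°.
Since the Moon is past full (waning), take the reflex angle: θ = 360° − 108.7° = 251.3°.
At 360°/29.53 d per day, 251.3° corresponds to 20.62 days.

20.6 days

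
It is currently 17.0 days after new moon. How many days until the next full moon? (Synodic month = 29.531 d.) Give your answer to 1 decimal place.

27.3 days

Full moon is 0.5 of the way through the cycle: age 0.5 × 29.531 = 14.765 d.
This lunation's full moon (14.765 d) has passed, so add one period: 44.296 − 17.0 = 27.296 days.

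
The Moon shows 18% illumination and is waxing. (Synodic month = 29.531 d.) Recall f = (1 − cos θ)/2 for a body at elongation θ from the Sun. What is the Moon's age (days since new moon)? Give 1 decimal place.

4.1 days

cos θ = 1 − 2f = 0.640, giving a principal value of 50.2°.
Waxing ⇒ before full, so θ = 50.2°.
Age = 29.531 × 50.2°/360° ≈ 4.12 days.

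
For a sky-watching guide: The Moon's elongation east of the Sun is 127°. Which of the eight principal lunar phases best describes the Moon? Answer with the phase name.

The waxing gibbous sector spans roughly 112°–158°; 127° falls inside it.

waxing gibbous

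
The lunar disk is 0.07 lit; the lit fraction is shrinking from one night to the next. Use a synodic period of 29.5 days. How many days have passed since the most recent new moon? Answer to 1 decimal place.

cos θ = 1 − 2f = 0.860, giving a principal value of 30.7°.
Waning ⇒ past full, so θ = 360° − 30.7° = 329.3°.
At 360°/29.5 d per day, 329.3° corresponds to 26.99 days.

27.0 days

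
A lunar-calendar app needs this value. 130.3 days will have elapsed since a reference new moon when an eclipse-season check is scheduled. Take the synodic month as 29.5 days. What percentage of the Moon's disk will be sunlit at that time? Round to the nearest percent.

130.3 d spans 4 complete synodic months (4 × 29.5 = 118.00 d) plus 12.30 d.
Phase angle: θ = 360°·(12.30 d)/(29.5 d) = 150.1°.
With cos θ = (-0.867), the lit fraction is (1 − (-0.867))/2 ≈ 0.933, so 93%.

93%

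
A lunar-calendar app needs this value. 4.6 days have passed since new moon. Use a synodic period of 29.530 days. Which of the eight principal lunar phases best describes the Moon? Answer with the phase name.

waxing crescent

θ ≈ 360° × 4.6/29.530 = 56°, which falls in the waxing crescent sector.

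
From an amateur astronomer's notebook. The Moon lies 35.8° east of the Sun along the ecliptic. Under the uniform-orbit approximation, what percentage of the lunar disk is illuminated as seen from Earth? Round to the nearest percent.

Half-versine of 35.8°: (1 − 0.811)/2 = 0.094, i.e. 9%.

9%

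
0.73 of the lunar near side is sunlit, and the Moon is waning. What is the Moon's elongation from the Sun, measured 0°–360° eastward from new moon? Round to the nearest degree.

cos θ = 1 − 2f = -0.460, giving a principal value of 117.4°.
A waning Moon lies in 180°–360°, so θ = 360° − 117.4° = 242.6°.

243°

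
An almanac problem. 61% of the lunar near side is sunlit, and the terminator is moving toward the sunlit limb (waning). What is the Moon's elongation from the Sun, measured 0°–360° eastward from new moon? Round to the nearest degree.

From f = (1 − cos θ)/2: cos θ = 1 − 2×0.61 = -0.220; arccos → 102.7°.
A waning Moon lies in 180°–360°, so θ = 360° − 102.7° = 257.3°.

257°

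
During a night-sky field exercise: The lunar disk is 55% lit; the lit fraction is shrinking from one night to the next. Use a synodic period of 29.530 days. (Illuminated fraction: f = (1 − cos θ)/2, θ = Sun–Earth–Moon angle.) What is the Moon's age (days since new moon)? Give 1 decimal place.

21.7 days

Invert f = (1 − cos θ)/2 to get cos θ = 1 − 2(0.55) = -0.100, hence θ₀ = arccos -0.100 = 95.7°.
Waning ⇒ past full, so θ = 360° − 95.7° = 264.3°.
Age = 29.530 × 264.3°/360° ≈ 21.68 days.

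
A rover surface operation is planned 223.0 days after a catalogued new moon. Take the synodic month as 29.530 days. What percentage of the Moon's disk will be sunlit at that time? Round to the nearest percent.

223.0 d spans 7 complete synodic months (7 × 29.530 = 206.71 d) plus 16.29 d.
Phase angle: θ = 360°·(16.29 d)/(29.530 d) = 198.6°.
With cos θ = (-0.948), the lit fraction is (1 − (-0.948))/2 ≈ 0.974, so 97%.

97%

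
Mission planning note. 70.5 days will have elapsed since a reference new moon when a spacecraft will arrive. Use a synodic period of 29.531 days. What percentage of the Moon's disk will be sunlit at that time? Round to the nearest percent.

70.5 d spans 2 complete synodic months (2 × 29.531 = 59.06 d) plus 11.44 d.
Elongation θ = 360° × 11.44/29.531 ≈ 139.4°.
With cos θ = (-0.760), the lit fraction is (1 − (-0.760))/2 ≈ 0.880, so 88%.

88%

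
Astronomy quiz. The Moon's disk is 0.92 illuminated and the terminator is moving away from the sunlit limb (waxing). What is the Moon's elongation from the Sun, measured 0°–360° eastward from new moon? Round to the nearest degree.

From f = (1 − cos θ)/2: cos θ = 1 − 2×0.92 = -0.840; arccos → 147.1°.
Waxing ⇒ before full, so θ = 147.1°.

147°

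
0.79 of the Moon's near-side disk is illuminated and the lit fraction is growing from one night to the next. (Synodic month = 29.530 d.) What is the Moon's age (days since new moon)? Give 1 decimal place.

10.3 days

cos θ = 1 − 2f = -0.580, giving a principal value of 125.5°.
Before full moon the principal value applies: θ = 125.5°.
That fraction of the synodic month is 125.5/360 × 29.530 d ≈ 10.29 d.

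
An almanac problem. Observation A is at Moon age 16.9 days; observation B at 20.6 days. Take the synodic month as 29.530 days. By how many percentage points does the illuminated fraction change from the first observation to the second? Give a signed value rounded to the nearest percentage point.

-29 percentage points

θ₁ = 360° × 16.9/29.530 = 206.0°, f₁ = (1 − cos θ₁)/2 = 0.949.
θ₂ = 360° × 20.6/29.530 = 251.1°, f₂ = (1 − cos θ₂)/2 = 0.662.
Change = f₂ − f₁ = -0.288 → -29 percentage points.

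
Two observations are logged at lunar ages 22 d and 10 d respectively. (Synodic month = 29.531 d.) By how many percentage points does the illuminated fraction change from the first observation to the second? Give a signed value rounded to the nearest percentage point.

+25 percentage points

First observation: θ = 360°·22/29.531 = 268.2°, so f = 0.516.
Second observation: θ = 121.9°, f = 0.764.
Δf = 0.764 − 0.516 = +0.248, i.e. +25 pp.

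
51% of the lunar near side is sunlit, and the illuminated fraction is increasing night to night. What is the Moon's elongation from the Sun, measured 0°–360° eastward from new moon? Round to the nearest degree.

91°

From f = (1 − cos θ)/2: cos θ = 1 − 2×0.51 = -0.020; arccos → 91.1°.
Before full moon the principal value applies: θ = 91.1°.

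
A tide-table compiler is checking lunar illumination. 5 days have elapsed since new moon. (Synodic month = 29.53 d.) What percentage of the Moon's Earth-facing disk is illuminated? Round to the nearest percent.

Elongation θ = 360° × 5/29.53 ≈ 61.0°.
cos 61.0° = 0.485, so f = (1 − 0.485)/2 = 0.257, so 26%.

26%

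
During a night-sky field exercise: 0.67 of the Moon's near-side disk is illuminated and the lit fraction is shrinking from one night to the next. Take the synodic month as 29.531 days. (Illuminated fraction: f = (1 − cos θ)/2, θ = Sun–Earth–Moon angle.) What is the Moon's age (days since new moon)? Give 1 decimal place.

From f = (1 − cos θ)/2: cos θ = 1 − 2×0.67 = -0.340; arccos → 109.9°.
Waning ⇒ past full, so θ = 360° − 109.9° = 250.1°.
Age = 29.531 × 250.1°/360° ≈ 20.52 days.

20.5 days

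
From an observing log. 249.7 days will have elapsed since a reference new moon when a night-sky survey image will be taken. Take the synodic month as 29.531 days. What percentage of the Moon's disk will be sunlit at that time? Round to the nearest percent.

98%

249.7/29.531 = 8.456 lunations, so 8 complete cycles and 13.45 d into the next.
Phase angle: θ = 360°·(13.45 d)/(29.531 d) = 164.0°.
With cos θ = (-0.961), the lit fraction is (1 − (-0.961))/2 ≈ 0.981, so 98%.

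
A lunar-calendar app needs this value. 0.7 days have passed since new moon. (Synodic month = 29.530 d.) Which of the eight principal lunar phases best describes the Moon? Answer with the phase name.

new moon

At 0.7/29.530 of the cycle, θ ≈ 9° — the new moon range.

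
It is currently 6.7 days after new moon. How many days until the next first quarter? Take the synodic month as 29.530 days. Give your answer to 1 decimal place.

0.7 days

First quarter is 0.25 of the way through the cycle: age 0.25 × 29.530 = 7.383 d.
So 0.683 days remain (7.383 − 6.7).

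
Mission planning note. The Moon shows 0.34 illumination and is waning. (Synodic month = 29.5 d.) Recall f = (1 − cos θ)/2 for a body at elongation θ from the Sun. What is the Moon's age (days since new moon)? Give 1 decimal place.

23.7 days

From f = (1 − cos θ)/2: cos θ = 1 − 2×0.34 = 0.320; arccos → 71.3°.
Since the Moon is past full (waning), take the reflex angle: θ = 360° − 71.3° = 288.7°.
Age = 29.5 × 288.7°/360° ≈ 23.65 days.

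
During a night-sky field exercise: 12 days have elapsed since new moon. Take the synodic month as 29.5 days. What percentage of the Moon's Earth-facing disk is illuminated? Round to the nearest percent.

Phase angle: θ = 360°·(12 d)/(29.5 d) = 146.4°.
With cos θ = (-0.833), the lit fraction is (1 − (-0.833))/2 ≈ 0.917, so 92%.

92%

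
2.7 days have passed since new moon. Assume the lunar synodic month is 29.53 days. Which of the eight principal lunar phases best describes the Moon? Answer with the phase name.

θ ≈ 360° × 2.7/29.53 = 33°, which falls in the waxing crescent sector.

waxing crescent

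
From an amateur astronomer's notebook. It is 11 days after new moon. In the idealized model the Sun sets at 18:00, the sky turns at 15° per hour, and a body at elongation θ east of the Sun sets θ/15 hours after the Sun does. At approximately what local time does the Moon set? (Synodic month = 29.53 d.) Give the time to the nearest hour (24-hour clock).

03:00

Elongation θ = 360° × 11/29.53 ≈ 134.1°.
At 15° of sky rotation per hour, 134.1° corresponds to a 8.94 h lag.
18:00 + 8.94 h ≈ 02:56 → 03:00 to the nearest hour.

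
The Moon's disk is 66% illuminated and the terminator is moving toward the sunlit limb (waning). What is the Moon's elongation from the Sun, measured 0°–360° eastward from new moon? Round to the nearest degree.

cos θ = 1 − 2f = -0.320, giving a principal value of 108.7°.
Since the Moon is past full (waning), take the reflex angle: θ = 360° − 108.7° = 251.3°.

251°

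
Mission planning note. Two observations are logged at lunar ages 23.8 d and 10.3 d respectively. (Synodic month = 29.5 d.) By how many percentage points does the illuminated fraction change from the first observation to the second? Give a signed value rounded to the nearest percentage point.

+47 pp

θ₁ = 360° × 23.8/29.5 = 290.4°, f₁ = (1 − cos θ₁)/2 = 0.325.
θ₂ = 360° × 10.3/29.5 = 125.7°, f₂ = (1 − cos θ₂)/2 = 0.792.
Change = f₂ − f₁ = +0.466 → +47 percentage points.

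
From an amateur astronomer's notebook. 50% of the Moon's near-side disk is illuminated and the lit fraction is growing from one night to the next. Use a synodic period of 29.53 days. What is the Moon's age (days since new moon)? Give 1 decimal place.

Invert f = (1 − cos θ)/2 to get cos θ = 1 − 2(0.50) = 0.000, hence θ₀ = arccos 0.000 = 90.0°.
Waxing ⇒ before full, so θ = 90.0°.
That fraction of the synodic month is 90.0/360 × 29.53 d ≈ 7.38 d.

7.4 days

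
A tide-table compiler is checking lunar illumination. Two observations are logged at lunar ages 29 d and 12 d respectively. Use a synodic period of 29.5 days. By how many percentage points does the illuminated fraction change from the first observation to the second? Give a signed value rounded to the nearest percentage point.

θ₁ = 360° × 29/29.5 = 353.9°, f₁ = (1 − cos θ₁)/2 = 0.003.
θ₂ = 360° × 12/29.5 = 146.4°, f₂ = (1 − cos θ₂)/2 = 0.917.
Change = f₂ − f₁ = +0.914 → +91 percentage points.

+91 percentage points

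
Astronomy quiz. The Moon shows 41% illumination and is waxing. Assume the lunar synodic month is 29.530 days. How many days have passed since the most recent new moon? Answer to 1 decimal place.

6.5 days

cos θ = 1 − 2f = 0.180, giving a principal value of 79.6°.
Waxing ⇒ before full, so θ = 79.6°.
At 360°/29.530 d per day, 79.6° corresponds to 6.53 days.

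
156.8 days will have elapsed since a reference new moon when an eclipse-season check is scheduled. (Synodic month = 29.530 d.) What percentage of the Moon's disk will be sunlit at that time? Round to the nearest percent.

68%

156.8/29.530 = 5.310 lunations, so 5 complete cycles and 9.15 d into the next.
Elongation θ = 360° × 9.15/29.530 ≈ 111.5°.
Illuminated fraction = (1 − cos 111.5°)/2 = (1 − (-0.367))/2 ≈ 0.684, so 68%.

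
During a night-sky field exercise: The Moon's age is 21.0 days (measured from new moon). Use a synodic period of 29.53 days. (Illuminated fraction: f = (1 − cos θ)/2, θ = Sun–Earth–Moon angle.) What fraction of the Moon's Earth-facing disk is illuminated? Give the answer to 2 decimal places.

0.62

Elongation θ = 360° × 21.0/29.53 ≈ 256.0°.
With cos θ = (-0.242), the lit fraction is (1 − (-0.242))/2 ≈ 0.621.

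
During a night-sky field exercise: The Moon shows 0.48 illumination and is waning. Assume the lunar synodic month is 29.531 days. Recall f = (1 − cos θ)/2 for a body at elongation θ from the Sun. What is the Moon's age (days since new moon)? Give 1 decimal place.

Invert f = (1 − cos θ)/2 to get cos θ = 1 − 2(0.48) = 0.040, hence θ₀ = arccos 0.040 = 87.7°.
Since the Moon is past full (waning), take the reflex angle: θ = 360° − 87.7° = 272.3°.
At 360°/29.531 d per day, 272.3° corresponds to 22.34 days.

22.3 days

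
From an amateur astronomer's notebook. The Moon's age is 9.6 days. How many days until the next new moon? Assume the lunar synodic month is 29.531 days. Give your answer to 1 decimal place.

The next new moon completes the synodic month: 29.531 − 9.6 = 19.931 days.

19.9 days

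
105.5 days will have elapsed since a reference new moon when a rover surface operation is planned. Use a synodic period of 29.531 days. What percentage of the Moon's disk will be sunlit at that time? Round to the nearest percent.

95%

105.5/29.531 = 3.573 lunations, so 3 complete cycles and 16.91 d into the next.
Elongation θ = 360° × 16.91/29.531 ≈ 206.1°.
Illuminated fraction = (1 − cos 206.1°)/2 = (1 − (-0.898))/2 ≈ 0.949, so 95%.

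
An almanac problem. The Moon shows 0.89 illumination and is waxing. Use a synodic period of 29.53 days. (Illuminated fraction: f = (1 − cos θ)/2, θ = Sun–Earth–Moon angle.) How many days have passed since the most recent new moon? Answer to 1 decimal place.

cos θ = 1 − 2f = -0.780, giving a principal value of 141.3°.
Waxing ⇒ before full, so θ = 141.3°.
At 360°/29.53 d per day, 141.3° corresponds to 11.59 days.

11.6 days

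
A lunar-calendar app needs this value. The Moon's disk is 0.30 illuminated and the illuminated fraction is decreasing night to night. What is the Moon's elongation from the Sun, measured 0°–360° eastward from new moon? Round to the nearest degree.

Invert f = (1 − cos θ)/2 to get cos θ = 1 − 2(0.30) = 0.400, hence θ₀ = arccos 0.400 = 66.4°.
Waning ⇒ past full, so θ = 360° − 66.4° = 293.6°.

294°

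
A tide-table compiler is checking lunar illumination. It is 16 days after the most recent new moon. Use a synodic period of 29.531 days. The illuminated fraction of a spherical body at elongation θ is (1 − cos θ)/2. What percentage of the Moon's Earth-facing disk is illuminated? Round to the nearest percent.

98%

Elongation θ = 360° × 16/29.531 ≈ 195.0°.
cos 195.0° = (-0.966), so f = (1 − (-0.966))/2 = 0.983, so 98%.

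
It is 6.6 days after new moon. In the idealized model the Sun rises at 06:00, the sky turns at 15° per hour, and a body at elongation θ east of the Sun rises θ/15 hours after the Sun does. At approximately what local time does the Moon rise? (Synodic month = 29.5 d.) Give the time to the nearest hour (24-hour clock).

Elongation θ = 360° × 6.6/29.5 ≈ 80.5°.
The Moon trails the Sun by θ/15 = 80.5/15 ≈ 5.37 hours.
06:00 + 5.37 h ≈ 11:22 → 11:00 to the nearest hour.

11:00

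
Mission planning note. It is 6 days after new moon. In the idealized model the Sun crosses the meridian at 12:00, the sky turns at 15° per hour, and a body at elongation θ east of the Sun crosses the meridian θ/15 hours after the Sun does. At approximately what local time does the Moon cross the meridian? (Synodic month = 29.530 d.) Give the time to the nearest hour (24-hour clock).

17:00

Elongation θ = 360° × 6/29.530 ≈ 73.1°.
At 15° of sky rotation per hour, 73.1° corresponds to a 4.88 h lag.
12:00 + 4.88 h ≈ 16:53 → 17:00 to the nearest hour.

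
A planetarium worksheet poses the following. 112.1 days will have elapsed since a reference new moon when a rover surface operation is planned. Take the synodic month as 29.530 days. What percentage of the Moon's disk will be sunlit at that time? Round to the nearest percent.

112.1 d spans 3 complete synodic months (3 × 29.530 = 88.59 d) plus 23.51 d.
The Moon has covered 23.51/29.530 of its cycle, so θ ≈ 360° × 23.51/29.530 = 286.6°.
With cos θ = 0.286, the lit fraction is (1 − 0.286)/2 ≈ 0.357, so 36%.

36%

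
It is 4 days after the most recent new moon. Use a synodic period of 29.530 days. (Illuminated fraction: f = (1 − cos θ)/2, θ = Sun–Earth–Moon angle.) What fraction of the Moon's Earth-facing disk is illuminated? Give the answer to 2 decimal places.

0.17

Elongation θ = 360° × 4/29.530 ≈ 48.8°.
cos 48.8° = 0.659, so f = (1 − 0.659)/2 = 0.170.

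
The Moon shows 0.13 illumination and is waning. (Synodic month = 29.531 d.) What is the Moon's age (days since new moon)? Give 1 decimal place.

26.1 days

Invert f = (1 − cos θ)/2 to get cos θ = 1 − 2(0.13) = 0.740, hence θ₀ = arccos 0.740 = 42.3°.
Since the Moon is past full (waning), take the reflex angle: θ = 360° − 42.3° = 317.7°.
That fraction of the synodic month is 317.7/360 × 29.531 d ≈ 26.06 d.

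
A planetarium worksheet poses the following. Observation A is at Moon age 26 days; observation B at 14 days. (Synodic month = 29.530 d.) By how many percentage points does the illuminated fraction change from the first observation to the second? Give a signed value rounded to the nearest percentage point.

+86 percentage points

First observation: θ = 360°·26/29.530 = 317.0°, so f = 0.135.
Second observation: θ = 170.7°, f = 0.993.
Δf = 0.993 − 0.135 = +0.859, i.e. +86 pp.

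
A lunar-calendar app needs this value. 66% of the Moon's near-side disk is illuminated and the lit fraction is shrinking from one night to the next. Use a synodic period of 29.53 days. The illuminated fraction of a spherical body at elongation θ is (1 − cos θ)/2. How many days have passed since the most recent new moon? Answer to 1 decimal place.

cos θ = 1 − 2f = -0.320, giving a principal value of 108.7°.
A waning Moon lies in 180°–360°, so θ = 360° − 108.7° = 251.3°.
That fraction of the synodic month is 251.3/360 × 29.53 d ≈ 20.62 d.

20.6 days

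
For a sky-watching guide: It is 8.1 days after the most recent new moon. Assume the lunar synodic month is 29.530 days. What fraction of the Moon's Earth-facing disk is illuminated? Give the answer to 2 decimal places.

0.58

The Moon has covered 8.1/29.530 of its cycle, so θ ≈ 360° × 8.1/29.530 = 98.7°.
Illuminated fraction = (1 − cos 98.7°)/2 = (1 − (-0.152))/2 ≈ 0.576.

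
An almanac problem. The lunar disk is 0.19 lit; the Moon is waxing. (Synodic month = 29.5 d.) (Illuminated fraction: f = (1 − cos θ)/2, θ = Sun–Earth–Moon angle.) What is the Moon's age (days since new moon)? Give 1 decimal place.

From f = (1 − cos θ)/2: cos θ = 1 − 2×0.19 = 0.620; arccos → 51.7°.
Before full moon the principal value applies: θ = 51.7°.
At 360°/29.5 d per day, 51.7° corresponds to 4.24 days.

4.2 days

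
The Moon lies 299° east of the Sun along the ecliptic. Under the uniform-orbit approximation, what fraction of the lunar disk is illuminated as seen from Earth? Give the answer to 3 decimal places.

Half-versine of 299°: (1 − 0.485)/2 = 0.258.

0.258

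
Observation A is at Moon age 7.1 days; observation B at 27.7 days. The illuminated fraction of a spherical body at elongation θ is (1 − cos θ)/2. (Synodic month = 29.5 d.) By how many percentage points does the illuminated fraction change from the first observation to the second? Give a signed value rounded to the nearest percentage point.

θ₁ = 360° × 7.1/29.5 = 86.6°, f₁ = (1 − cos θ₁)/2 = 0.471.
θ₂ = 360° × 27.7/29.5 = 338.0°, f₂ = (1 − cos θ₂)/2 = 0.036.
Change = f₂ − f₁ = -0.434 → -43 percentage points.

-43 pp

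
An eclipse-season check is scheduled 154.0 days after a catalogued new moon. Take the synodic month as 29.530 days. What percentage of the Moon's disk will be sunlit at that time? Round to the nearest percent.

39%

Reduce mod P: 154.0 − 5×29.530 = 6.35 d into the current lunation.
Phase angle: θ = 360°·(6.35 d)/(29.530 d) = 77.4°.
cos 77.4° = 0.218, so f = (1 − 0.218)/2 = 0.391, so 39%.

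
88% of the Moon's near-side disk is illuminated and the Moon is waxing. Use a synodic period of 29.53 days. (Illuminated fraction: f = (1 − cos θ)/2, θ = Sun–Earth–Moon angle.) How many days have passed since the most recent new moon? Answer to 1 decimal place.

cos θ = 1 − 2f = -0.760, giving a principal value of 139.5°.
The Moon is waxing (0°–180°), so θ = 139.5° directly.
At 360°/29.53 d per day, 139.5° corresponds to 11.44 days.

11.4 days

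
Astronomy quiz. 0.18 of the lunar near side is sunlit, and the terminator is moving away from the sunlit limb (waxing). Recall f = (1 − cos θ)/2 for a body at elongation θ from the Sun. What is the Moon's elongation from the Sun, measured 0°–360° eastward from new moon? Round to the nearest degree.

From f = (1 − cos θ)/2: cos θ = 1 − 2×0.18 = 0.640; arccos → 50.2°.
Waxing ⇒ before full, so θ = 50.2°.

50°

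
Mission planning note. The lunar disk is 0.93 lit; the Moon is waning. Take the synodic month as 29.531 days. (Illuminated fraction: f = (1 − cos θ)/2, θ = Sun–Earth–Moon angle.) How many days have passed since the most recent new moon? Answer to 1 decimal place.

From f = (1 − cos θ)/2: cos θ = 1 − 2×0.93 = -0.860; arccos → 149.3°.
Since the Moon is past full (waning), take the reflex angle: θ = 360° − 149.3° = 210.7°.
That fraction of the synodic month is 210.7/360 × 29.531 d ≈ 17.28 d.

17.3 days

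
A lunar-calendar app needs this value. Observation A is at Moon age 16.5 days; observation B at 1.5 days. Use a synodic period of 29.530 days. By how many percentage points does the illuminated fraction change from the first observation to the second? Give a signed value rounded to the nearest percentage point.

First observation: θ = 360°·16.5/29.530 = 201.2°, so f = 0.966.
Second observation: θ = 18.3°, f = 0.025.
Δf = 0.025 − 0.966 = -0.941, i.e. -94 pp.

-94 pp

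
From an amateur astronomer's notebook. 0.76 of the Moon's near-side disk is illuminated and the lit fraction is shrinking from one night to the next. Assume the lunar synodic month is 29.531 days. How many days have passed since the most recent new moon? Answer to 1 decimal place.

19.6 days

cos θ = 1 − 2f = -0.520, giving a principal value of 121.3°.
A waning Moon lies in 180°–360°, so θ = 360° − 121.3° = 238.7°.
At 360°/29.531 d per day, 238.7° corresponds to 19.58 days.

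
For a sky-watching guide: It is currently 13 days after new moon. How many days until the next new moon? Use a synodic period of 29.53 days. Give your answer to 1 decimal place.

The next new moon completes the synodic month: 29.53 − 13 = 16.530 days.

16.5 days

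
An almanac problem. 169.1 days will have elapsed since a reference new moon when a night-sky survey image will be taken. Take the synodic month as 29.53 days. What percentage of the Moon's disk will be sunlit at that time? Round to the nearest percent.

Reduce mod P: 169.1 − 5×29.53 = 21.45 d into the current lunation.
The Moon has covered 21.45/29.53 of its cycle, so θ ≈ 360° × 21.45/29.53 = 261.5°.
Illuminated fraction = (1 − cos 261.5°)/2 = (1 − (-0.148))/2 ≈ 0.574, so 57%.

57%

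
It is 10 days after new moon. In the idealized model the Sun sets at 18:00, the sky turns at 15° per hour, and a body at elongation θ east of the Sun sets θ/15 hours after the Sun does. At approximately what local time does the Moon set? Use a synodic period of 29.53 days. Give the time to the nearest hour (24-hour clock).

02:00

Elongation θ = 360° × 10/29.53 ≈ 121.9°.
Delay after the Sun = 121.9° / (15°/h) ≈ 8.13 h.
18:00 + 8.13 h ≈ 02:08 → 02:00 to the nearest hour.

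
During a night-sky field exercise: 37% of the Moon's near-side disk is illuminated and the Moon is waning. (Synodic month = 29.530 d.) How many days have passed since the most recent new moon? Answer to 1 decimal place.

23.4 days

From f = (1 − cos θ)/2: cos θ = 1 − 2×0.37 = 0.260; arccos → 74.9°.
Waning ⇒ past full, so θ = 360° − 74.9° = 285.1°.
At 360°/29.530 d per day, 285.1° corresponds to 23.38 days.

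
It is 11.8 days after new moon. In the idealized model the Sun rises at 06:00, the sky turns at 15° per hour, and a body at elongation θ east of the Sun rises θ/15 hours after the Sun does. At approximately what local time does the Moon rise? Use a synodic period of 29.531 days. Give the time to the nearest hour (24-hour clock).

16:00

The Moon has covered 11.8/29.531 of its cycle, so θ ≈ 360° × 11.8/29.531 = 143.8°.
The Moon trails the Sun by θ/15 = 143.8/15 ≈ 9.59 hours.
06:00 + 9.59 h ≈ 15:35 → 16:00 to the nearest hour.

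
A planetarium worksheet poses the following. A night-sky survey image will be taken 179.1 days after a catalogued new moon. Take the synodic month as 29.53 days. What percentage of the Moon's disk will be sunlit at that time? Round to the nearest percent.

179.1/29.53 = 6.065 lunations, so 6 complete cycles and 1.92 d into the next.
The Moon has covered 1.92/29.53 of its cycle, so θ ≈ 360° × 1.92/29.53 = 23.4°.
With cos θ = 0.918, the lit fraction is (1 − 0.918)/2 ≈ 0.041, so 4%.

4%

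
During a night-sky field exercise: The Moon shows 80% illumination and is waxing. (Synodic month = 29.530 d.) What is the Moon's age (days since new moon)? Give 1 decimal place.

Invert f = (1 − cos θ)/2 to get cos θ = 1 − 2(0.80) = -0.600, hence θ₀ = arccos -0.600 = 126.9°.
Waxing ⇒ before full, so θ = 126.9°.
Age = 29.530 × 126.9°/360° ≈ 10.41 days.

10.4 days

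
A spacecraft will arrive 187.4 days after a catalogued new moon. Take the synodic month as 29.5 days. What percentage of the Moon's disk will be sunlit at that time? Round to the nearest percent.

187.4 d spans 6 complete synodic months (6 × 29.5 = 177.00 d) plus 10.40 d.
Phase angle: θ = 360°·(10.40 d)/(29.5 d) = 126.9°.
cos 126.9° = (-0.601), so f = (1 − (-0.601))/2 = 0.800, so 80%.

80%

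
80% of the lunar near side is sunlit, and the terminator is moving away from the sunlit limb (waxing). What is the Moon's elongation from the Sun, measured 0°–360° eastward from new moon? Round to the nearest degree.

From f = (1 − cos θ)/2: cos θ = 1 − 2×0.80 = -0.600; arccos → 126.9°.
The Moon is waxing (0°–180°), so θ = 126.9° directly.

127°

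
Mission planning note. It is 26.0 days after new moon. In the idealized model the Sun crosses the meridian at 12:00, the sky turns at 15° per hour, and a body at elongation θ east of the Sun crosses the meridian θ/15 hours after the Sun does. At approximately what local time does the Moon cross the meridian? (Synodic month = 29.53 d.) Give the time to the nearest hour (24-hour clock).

Phase angle: θ = 360°·(26.0 d)/(29.53 d) = 317.0°.
Delay after the Sun = 317.0° / (15°/h) ≈ 21.13 h.
12:00 + 21.13 h ≈ 09:08 → 09:00 to the nearest hour.

09:00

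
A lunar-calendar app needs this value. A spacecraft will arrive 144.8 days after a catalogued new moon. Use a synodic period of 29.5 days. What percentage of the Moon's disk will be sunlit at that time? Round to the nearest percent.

8%

144.8/29.5 = 4.908 lunations, so 4 complete cycles and 26.80 d into the next.
Elongation θ = 360° × 26.80/29.5 ≈ 327.1°.
With cos θ = 0.839, the lit fraction is (1 − 0.839)/2 ≈ 0.080, so 8%.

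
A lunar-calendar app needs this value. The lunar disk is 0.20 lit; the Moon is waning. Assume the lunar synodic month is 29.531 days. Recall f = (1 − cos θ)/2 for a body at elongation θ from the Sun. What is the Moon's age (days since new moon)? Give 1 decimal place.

From f = (1 − cos θ)/2: cos θ = 1 − 2×0.20 = 0.600; arccos → 53.1°.
Since the Moon is past full (waning), take the reflex angle: θ = 360° − 53.1° = 306.9°.
That fraction of the synodic month is 306.9/360 × 29.531 d ≈ 25.17 d.

25.2 days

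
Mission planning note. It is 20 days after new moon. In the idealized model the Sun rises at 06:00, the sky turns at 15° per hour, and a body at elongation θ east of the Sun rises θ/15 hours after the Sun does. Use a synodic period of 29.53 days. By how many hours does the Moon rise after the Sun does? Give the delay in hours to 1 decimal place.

16.3 h

Phase angle: θ = 360°·(20 d)/(29.53 d) = 243.8°.
The Moon trails the Sun by θ/15 = 243.8/15 ≈ 16.25 hours.
So the Moon rises 16.25 h after the Sun.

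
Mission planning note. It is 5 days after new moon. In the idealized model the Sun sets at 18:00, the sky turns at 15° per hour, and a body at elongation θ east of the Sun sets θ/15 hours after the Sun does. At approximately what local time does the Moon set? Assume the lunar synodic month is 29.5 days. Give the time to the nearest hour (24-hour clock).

Phase angle: θ = 360°·(5 d)/(29.5 d) = 61.0°.
The Moon trails the Sun by θ/15 = 61.0/15 ≈ 4.07 hours.
18:00 + 4.07 h ≈ 22:04 → 22:00 to the nearest hour.

22:00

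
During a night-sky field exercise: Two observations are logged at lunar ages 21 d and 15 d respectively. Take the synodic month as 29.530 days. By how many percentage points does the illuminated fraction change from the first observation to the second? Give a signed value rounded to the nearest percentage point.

θ₁ = 360° × 21/29.530 = 256.0°, f₁ = (1 − cos θ₁)/2 = 0.621.
θ₂ = 360° × 15/29.530 = 182.9°, f₂ = (1 − cos θ₂)/2 = 0.999.
Change = f₂ − f₁ = +0.379 → +38 percentage points.

+38 percentage points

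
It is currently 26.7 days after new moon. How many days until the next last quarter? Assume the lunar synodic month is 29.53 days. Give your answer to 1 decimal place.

25.0 days

Last quarter is 0.75 of the way through the cycle: age 0.75 × 29.53 = 22.148 d.
Already past this cycle's last quarter; the next is at 22.148 + 29.53 = 51.678 d, so 51.678 − 26.7 = 24.978 days.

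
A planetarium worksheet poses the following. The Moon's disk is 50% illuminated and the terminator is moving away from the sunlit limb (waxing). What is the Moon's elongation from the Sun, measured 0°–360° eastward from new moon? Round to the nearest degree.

cos θ = 1 − 2f = 0.000, giving a principal value of 90.0°.
Waxing ⇒ before full, so θ = 90.0°.

90°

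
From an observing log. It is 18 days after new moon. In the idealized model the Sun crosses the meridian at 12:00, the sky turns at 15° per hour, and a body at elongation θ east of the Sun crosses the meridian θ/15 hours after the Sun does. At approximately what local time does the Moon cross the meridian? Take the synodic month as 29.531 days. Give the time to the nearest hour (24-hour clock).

The Moon has covered 18/29.531 of its cycle, so θ ≈ 360° × 18/29.531 = 219.4°.
The Moon trails the Sun by θ/15 = 219.4/15 ≈ 14.63 hours.
12:00 + 14.63 h ≈ 02:38 → 03:00 to the nearest hour.

03:00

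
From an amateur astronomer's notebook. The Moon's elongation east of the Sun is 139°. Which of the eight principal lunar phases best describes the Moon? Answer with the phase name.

waxing gibbous

The waxing gibbous sector spans roughly 112°–158°; 139° falls inside it.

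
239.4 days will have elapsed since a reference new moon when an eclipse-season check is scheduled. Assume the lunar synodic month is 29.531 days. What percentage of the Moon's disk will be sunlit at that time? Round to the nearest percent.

239.4 d spans 8 complete synodic months (8 × 29.531 = 236.25 d) plus 3.15 d.
Phase angle: θ = 360°·(3.15 d)/(29.531 d) = 38.4°.
Illuminated fraction = (1 − cos 38.4°)/2 = (1 − 0.783)/2 ≈ 0.108, so 11%.

11%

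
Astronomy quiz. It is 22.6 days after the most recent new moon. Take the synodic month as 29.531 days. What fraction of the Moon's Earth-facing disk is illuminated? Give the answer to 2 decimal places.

Phase angle: θ = 360°·(22.6 d)/(29.531 d) = 275.5°.
Illuminated fraction = (1 − cos 275.5°)/2 = (1 − 0.096)/2 ≈ 0.452.

0.45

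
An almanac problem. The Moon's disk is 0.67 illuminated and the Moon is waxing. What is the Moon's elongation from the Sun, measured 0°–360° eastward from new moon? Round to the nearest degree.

Invert f = (1 − cos θ)/2 to get cos θ = 1 − 2(0.67) = -0.340, hence θ₀ = arccos -0.340 = 109.9°.
Waxing ⇒ before full, so θ = 109.9°.

110°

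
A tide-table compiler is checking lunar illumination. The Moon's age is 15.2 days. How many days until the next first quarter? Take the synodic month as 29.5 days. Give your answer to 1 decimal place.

First quarter occurs at elongation 90°, i.e. at age 29.5 × 90/360 = 7.375 d.
This lunation's first quarter (7.375 d) has passed, so add one period: 36.875 − 15.2 = 21.675 days.

21.7 days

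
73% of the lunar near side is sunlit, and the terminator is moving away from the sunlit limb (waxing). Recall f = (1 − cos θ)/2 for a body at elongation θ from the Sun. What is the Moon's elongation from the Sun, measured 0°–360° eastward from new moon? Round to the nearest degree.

cos θ = 1 − 2f = -0.460, giving a principal value of 117.4°.
Before full moon the principal value applies: θ = 117.4°.

117°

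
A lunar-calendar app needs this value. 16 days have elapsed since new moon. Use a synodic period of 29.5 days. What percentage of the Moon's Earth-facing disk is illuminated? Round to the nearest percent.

The Moon has covered 16/29.5 of its cycle, so θ ≈ 360° × 16/29.5 = 195.3°.
cos 195.3° = (-0.965), so f = (1 − (-0.965))/2 = 0.982, so 98%.

98%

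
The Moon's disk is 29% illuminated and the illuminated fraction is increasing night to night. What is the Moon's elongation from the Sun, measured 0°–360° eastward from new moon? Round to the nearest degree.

65°

Invert f = (1 − cos θ)/2 to get cos θ = 1 − 2(0.29) = 0.420, hence θ₀ = arccos 0.420 = 65.2°.
The Moon is waxing (0°–180°), so θ = 65.2° directly.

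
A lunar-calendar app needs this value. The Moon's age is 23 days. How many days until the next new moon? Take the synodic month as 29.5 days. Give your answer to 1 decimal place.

The next new moon completes the synodic month: 29.5 − 23 = 6.500 days.

6.5 days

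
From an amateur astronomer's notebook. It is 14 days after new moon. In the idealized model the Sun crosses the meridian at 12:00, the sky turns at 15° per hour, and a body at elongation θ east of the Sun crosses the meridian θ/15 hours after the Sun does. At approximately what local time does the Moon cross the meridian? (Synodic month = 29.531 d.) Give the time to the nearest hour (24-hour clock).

23:00

Elongation θ = 360° × 14/29.531 ≈ 170.7°.
Delay after the Sun = 170.7° / (15°/h) ≈ 11.38 h.
12:00 + 11.38 h ≈ 23:23 → 23:00 to the nearest hour.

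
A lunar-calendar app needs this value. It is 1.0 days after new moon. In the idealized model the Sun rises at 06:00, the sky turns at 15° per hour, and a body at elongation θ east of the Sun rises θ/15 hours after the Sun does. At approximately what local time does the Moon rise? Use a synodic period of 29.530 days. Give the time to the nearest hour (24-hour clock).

The Moon has covered 1.0/29.530 of its cycle, so θ ≈ 360° × 1.0/29.530 = 12.2°.
At 15° of sky rotation per hour, 12.2° corresponds to a 0.81 h lag.
06:00 + 0.81 h ≈ 06:49 → 07:00 to the nearest hour.

07:00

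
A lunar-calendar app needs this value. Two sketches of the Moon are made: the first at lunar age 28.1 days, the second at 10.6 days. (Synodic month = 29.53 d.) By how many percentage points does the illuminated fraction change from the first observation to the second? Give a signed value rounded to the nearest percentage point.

+79 percentage points

First observation: θ = 360°·28.1/29.53 = 342.6°, so f = 0.023.
Second observation: θ = 129.2°, f = 0.816.
Δf = 0.816 − 0.023 = +0.793, i.e. +79 pp.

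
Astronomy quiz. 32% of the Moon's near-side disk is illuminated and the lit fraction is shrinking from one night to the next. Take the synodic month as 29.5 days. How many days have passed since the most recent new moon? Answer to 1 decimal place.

cos θ = 1 − 2f = 0.360, giving a principal value of 68.9°.
Waning ⇒ past full, so θ = 360° − 68.9° = 291.1°.
Age = 29.5 × 291.1°/360° ≈ 23.85 days.

23.9 days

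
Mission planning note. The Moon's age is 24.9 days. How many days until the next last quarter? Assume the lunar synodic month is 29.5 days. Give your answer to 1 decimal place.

26.7 days

Last quarter is 0.75 of the way through the cycle: age 0.75 × 29.5 = 22.125 d.
Already past this cycle's last quarter; the next is at 22.125 + 29.5 = 51.625 d, so 51.625 − 24.9 = 26.725 days.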